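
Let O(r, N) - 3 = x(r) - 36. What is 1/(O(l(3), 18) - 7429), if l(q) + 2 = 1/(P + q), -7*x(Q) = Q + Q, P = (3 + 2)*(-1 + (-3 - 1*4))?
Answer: -259/1932508 ≈ -0.00013402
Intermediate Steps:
P = -40 (P = 5*(-1 + (-3 - 4)) = 5*(-1 - 7) = 5*(-8) = -40)
x(Q) = -2*Q/7 (x(Q) = -(Q + Q)/7 = -2*Q/7)
l(q) = -2 + 1/(-40 + q)
O(r, N) = -33 - 2*r/7 (O(r, N) = 3 + (-2*r/7 - 36) = 3 + (-36 - 2*r/7) = -33 - 2*r/7)
1/(O(l(3), 18) - 7429) = 1/((-33 - 2*(81 - 2*3)/(7*(-40 + 3))) - 7429) = 1/((-33 - 2*(81 - 6)/(7*(-37))) - 7429) = 1/((-33 - (-2)*75/259) - 7429) = 1/((-33 - 2/7*(-75/37)) - 7429) = 1/((-33 + 150/259) - 7429) = 1/(-8397/259 - 7429) = 1/(-1932508/259) = -259/1932508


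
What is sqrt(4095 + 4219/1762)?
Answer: sqrt(12720951058)/1762 ≈ 64.011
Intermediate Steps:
sqrt(4095 + 4219/1762) = sqrt(7219609/1762) = sqrt(12720951058)/1762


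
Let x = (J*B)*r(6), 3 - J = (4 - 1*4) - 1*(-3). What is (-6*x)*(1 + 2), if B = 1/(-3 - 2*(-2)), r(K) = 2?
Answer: 0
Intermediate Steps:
B = 1 (B = 1/(-3 + 4) = 1/1 = 1)
J = 0 (J = 3 - ((4 - 1*4) - 1*(-3)) = 3 - ((4 - 4) + 3) = 3 - (0 + 3) = 3 - 1*3 = 3 - 3 = 0)
x = 0 (x = (0*1)*2 = 0*2 = 0)
(-6*x)*(1 + 2) = (-6*0)*(1 + 2) = 0*3 = 0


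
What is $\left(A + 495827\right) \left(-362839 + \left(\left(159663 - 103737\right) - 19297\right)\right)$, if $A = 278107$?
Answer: $-252465010140$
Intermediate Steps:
$\left(A + 495827\right) \left(-362839 + \left(\left(159663 - 103737\right) - 19297\right)\right) = \left(278107 + 495827\right) \left(-362839 + \left(\left(159663 - 103737\right) - 19297\right)\right) = 773934 \left(-362839 + \left(55926 - 19297\right)\right) = 773934 \left(-362839 + 36629\right) = 773934 \left(-326210\right) = -252465010140$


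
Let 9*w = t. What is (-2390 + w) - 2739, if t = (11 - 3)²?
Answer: -46097/9 ≈ -5121.9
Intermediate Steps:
t = 64 (t = 8² = 64)
w = 64/9 (w = (⅑)*64 = 64/9 ≈ 7.1111)
(-2390 + w) - 2739 = (-2390 + 64/9) - 2739 = -21446/9 - 2739 = -46097/9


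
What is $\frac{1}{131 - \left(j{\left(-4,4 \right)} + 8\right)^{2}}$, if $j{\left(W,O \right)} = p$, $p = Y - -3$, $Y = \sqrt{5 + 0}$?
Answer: $- \frac{1}{479} - \frac{22 \sqrt{5}}{2395} \approx -0.022628$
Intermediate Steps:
$Y = \sqrt{5} \approx 2.2361$
$p = 3 + \sqrt{5}$ ($p = \sqrt{5} - -3 = \sqrt{5} + 3 = 3 + \sqrt{5} \approx 5.2361$)
$j{\left(W,O \right)} = 3 + \sqrt{5}$
$\frac{1}{131 - \left(j{\left(-4,4 \right)} + 8\right)^{2}} = \frac{1}{131 - \left(\left(3 + \sqrt{5}\right) + 8\right)^{2}} = \frac{1}{131 - \left(11 + \sqrt{5}\right)^{2}}$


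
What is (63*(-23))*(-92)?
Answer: 133308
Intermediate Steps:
(63*(-23))*(-92) = -1449*(-92) = 133308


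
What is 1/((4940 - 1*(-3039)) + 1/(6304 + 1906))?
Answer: 8210/65507591 ≈ 0.00012533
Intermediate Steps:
1/((4940 - 1*(-3039)) + 1/(6304 + 1906)) = 1/((4940 + 3039) + 1/8210) = 1/(7979 + 1/8210) = 1/(65507591/8210) = 8210/65507591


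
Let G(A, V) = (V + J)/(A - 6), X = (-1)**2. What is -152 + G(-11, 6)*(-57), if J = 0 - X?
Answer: -2299/17 ≈ -135.24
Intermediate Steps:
X = 1
J = -1 (J = 0 - 1*1 = 0 - 1 = -1)
G(A, V) = (-1 + V)/(-6 + A) (G(A, V) = (V - 1)/(A - 6) = (-1 + V)/(-6 + A))
-152 + G(-11, 6)*(-57) = -152 + ((-1 + 6)/(-6 - 11))*(-57) = -152 + (5/(-17))*(-57) = -152 - 1/17*5*(-57) = -152 - 5/17*(-57) = -152 + 285/17 = -2299/17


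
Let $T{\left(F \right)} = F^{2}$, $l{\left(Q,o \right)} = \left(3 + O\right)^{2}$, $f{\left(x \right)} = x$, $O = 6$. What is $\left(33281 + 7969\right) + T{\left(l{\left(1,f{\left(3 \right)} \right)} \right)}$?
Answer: $47811$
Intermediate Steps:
$l{\left(Q,o \right)} = 81$ ($l{\left(Q,o \right)} = \left(3 + 6\right)^{2} = 9^{2} = 81$)
$\left(33281 + 7969\right) + T{\left(l{\left(1,f{\left(3 \right)} \right)} \right)} = \left(33281 + 7969\right) + 81^{2} = 41250 + 6561 = 47811$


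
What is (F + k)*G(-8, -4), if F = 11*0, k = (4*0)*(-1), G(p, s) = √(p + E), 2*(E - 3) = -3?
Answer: 0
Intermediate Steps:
E = 3/2 (E = 3 + (½)*(-3) = 3 - 3/2 = 3/2 ≈ 1.5000)
G(p, s) = √(3/2 + p) (G(p, s) = √(p + 3/2) = √(3/2 + p))
k = 0 (k = 0*(-1) = 0)
F = 0
(F + k)*G(-8, -4) = (0 + 0)*(√(6 + 4*(-8))/2) = 0*(√(6 - 32)/2) = 0*(√(-26)/2) = 0*((I*√26)/2) = 0*(I*√26/2) = 0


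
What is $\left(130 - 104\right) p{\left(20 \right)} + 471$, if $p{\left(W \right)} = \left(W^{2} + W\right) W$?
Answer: $218871$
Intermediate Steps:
$p{\left(W \right)} = W \left(W + W^{2}\right)$ ($p{\left(W \right)} = \left(W + W^{2}\right) W = W \left(W + W^{2}\right)$)
$\left(130 - 104\right) p{\left(20 \right)} + 471 = \left(130 - 104\right) 20^{2} \left(1 + 20\right) + 471 = \left(130 - 104\right) 400 \cdot 21 + 471 = 26 \cdot 8400 + 471 = 218400 + 471 = 218871$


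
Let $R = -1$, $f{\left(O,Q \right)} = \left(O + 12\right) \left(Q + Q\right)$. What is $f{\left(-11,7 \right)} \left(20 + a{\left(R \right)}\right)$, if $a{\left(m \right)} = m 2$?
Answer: $252$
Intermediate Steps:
$f{\left(O,Q \right)} = 2 Q \left(12 + O\right)$ ($f{\left(O,Q \right)} = \left(12 + O\right) 2 Q = 2 Q \left(12 + O\right)$)
$a{\left(m \right)} = 2 m$
$f{\left(-11,7 \right)} \left(20 + a{\left(R \right)}\right) = 2 \cdot 7 \left(12 - 11\right) \left(20 + 2 \left(-1\right)\right) = 2 \cdot 7 \cdot 1 \left(20 - 2\right) = 14 \cdot 18 = 252$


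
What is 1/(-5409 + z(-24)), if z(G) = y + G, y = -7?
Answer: -1/5440 ≈ -0.00018382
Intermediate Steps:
z(G) = -7 + G
1/(-5409 + z(-24)) = 1/(-5409 + (-7 - 24)) = 1/(-5409 - 31) = 1/(-5440) = -1/5440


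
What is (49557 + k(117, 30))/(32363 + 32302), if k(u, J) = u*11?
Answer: 16948/21555 ≈ 0.78627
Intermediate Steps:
k(u, J) = 11*u
(49557 + k(117, 30))/(32363 + 32302) = (49557 + 11*117)/(32363 + 32302) = (49557 + 1287)/64665 = 50844*(1/64665) = 16948/21555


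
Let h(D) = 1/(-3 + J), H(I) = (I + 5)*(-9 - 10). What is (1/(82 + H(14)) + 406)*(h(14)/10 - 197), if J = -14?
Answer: -3793626043/47430 ≈ -79984.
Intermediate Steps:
H(I) = -95 - 19*I (H(I) = (5 + I)*(-19) = -95 - 19*I)
h(D) = -1/17 (h(D) = 1/(-3 - 14) = 1/(-17) = -1/17)
(1/(82 + H(14)) + 406)*(h(14)/10 - 197) = (1/(82 + (-95 - 19*14)) + 406)*(-1/17/10 - 197) = (1/(82 + (-95 - 266)) + 406)*(-1/17*1/10 - 197) = (1/(82 - 361) + 406)*(-1/170 - 197) = (1/(-279) + 406)*(-33491/170) = (-1/279 + 406)*(-33491/170) = (113273/279)*(-33491/170) = -3793626043/47430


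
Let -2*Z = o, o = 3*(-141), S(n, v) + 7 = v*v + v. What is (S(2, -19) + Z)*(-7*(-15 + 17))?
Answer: -7651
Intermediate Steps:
S(n, v) = -7 + v + v² (S(n, v) = -7 + (v*v + v) = -7 + (v² + v) = -7 + (v + v²) = -7 + v + v²)
o = -423
Z = 423/2 (Z = -½*(-423) = 423/2 ≈ 211.50)
(S(2, -19) + Z)*(-7*(-15 + 17)) = ((-7 - 19 + (-19)²) + 423/2)*(-7*(-15 + 17)) = ((-7 - 19 + 361) + 423/2)*(-7*2) = (335 + 423/2)*(-14) = (1093/2)*(-14) = -7651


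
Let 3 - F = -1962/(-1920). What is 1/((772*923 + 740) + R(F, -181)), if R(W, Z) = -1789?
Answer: 1/711507 ≈ 1.4055e-6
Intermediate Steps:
F = 633/320 (F = 3 - (-1962)/(-1920) = 3 - (-1962)*(-1)/1920 = 3 - 1*327/320 = 3 - 327/320 = 633/320 ≈ 1.9781)
1/((772*923 + 740) + R(F, -181)) = 1/((772*923 + 740) - 1789) = 1/((712556 + 740) - 1789) = 1/(713296 - 1789) = 1/711507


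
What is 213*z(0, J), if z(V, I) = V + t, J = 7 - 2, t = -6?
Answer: -1278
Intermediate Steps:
J = 5
z(V, I) = -6 + V (z(V, I) = V - 6 = -6 + V)
213*z(0, J) = 213*(-6 + 0) = 213*(-6) = -1278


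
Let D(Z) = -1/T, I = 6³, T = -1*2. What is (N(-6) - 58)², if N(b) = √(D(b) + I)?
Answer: (116 - √866)²/4 ≈ 1873.7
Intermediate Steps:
T = -2
I = 216
D(Z) = ½ (D(Z) = -1/(-2) = -1*(-½) = ½)
N(b) = √866/2 (N(b) = √(½ + 216) = √(433/2) = √866/2)
(N(-6) - 58)² = (√866/2 - 58)² = (-58 + √866/2)²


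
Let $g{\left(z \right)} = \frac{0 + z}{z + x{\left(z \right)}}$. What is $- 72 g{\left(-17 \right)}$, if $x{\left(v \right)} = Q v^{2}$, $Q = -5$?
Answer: $- \frac{36}{43} \approx -0.83721$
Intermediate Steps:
$x{\left(v \right)} = - 5 v^{2}$
$g{\left(z \right)} = \frac{z}{z - 5 z^{2}}$ ($g{\left(z \right)} = \frac{0 + z}{z - 5 z^{2}} = \frac{z}{z - 5 z^{2}}$)
$- 72 g{\left(-17 \right)} = - 72 \left(- \frac{1}{-1 + 5 \left(-17\right)}\right) = - 72 \left(- \frac{1}{-1 - 85}\right) = - 72 \left(- \frac{1}{-86}\right) = - 72 \left(\left(-1\right) \left(- \frac{1}{86}\right)\right) = \left(-72\right) \frac{1}{86} = - \frac{36}{43}$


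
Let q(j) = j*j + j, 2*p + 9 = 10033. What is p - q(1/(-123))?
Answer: 75826670/15129 ≈ 5012.0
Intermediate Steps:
p = 5012 (p = -9/2 + (½)*10033 = -9/2 + 10033/2 = 5012)
q(j) = j + j² (q(j) = j² + j = j + j²)
p - q(1/(-123)) = 5012 - (1 + 1/(-123))/(-123) = 5012 - (-1)*(1 - 1/123)/123 = 5012 - (-1)*122/(123*123) = 5012 - 1*(-122/15129) = 5012 + 122/15129 = 75826670/15129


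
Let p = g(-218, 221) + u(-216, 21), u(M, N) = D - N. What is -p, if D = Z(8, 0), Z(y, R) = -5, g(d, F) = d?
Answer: 244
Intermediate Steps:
D = -5
u(M, N) = -5 - N
p = -244 (p = -218 + (-5 - 1*21) = -218 + (-5 - 21) = -218 - 26 = -244)
-p = -1*(-244) = 244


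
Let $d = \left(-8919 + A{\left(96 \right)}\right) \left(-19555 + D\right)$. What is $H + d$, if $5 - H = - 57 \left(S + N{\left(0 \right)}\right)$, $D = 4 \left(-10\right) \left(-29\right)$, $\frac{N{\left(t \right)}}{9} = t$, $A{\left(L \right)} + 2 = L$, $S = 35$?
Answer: $162337875$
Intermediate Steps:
$A{\left(L \right)} = -2 + L$
$N{\left(t \right)} = 9 t$
$D = 1160$ ($D = \left(-40\right) \left(-29\right) = 1160$)
$d = 162335875$ ($d = \left(-8919 + \left(-2 + 96\right)\right) \left(-19555 + 1160\right) = \left(-8919 + 94\right) \left(-18395\right) = \left(-8825\right) \left(-18395\right) = 162335875$)
$H = 2000$ ($H = 5 - - 57 \left(35 + 9 \cdot 0\right) = 5 - - 57 \left(35 + 0\right) = 5 - \left(-57\right) 35 = 5 - -1995 = 5 + 1995 = 2000$)
$H + d = 2000 + 162335875 = 162337875$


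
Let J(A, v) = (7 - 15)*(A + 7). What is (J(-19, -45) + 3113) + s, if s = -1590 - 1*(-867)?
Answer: 2486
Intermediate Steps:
J(A, v) = -56 - 8*A (J(A, v) = -8*(7 + A) = -56 - 8*A)
s = -723 (s = -1590 + 867 = -723)
(J(-19, -45) + 3113) + s = ((-56 - 8*(-19)) + 3113) - 723 = ((-56 + 152) + 3113) - 723 = (96 + 3113) - 723 = 3209 - 723 = 2486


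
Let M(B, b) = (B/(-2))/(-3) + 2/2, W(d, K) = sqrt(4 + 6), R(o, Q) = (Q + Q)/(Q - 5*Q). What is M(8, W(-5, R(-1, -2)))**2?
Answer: 49/9 ≈ 5.4444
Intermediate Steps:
R(o, Q) = -1/2 (R(o, Q) = (2*Q)/((-4*Q)) = (2*Q)*(-1/(4*Q)) = -1/2)
W(d, K) = sqrt(10)
M(B, b) = 1 + B/6 (M(B, b) = (B*(-1/2))*(-1/3) + 2*(1/2) = -B/2*(-1/3) + 1 = B/6 + 1 = 1 + B/6)
M(8, W(-5, R(-1, -2)))**2 = (1 + (1/6)*8)**2 = (1 + 4/3)**2 = (7/3)**2 = 49/9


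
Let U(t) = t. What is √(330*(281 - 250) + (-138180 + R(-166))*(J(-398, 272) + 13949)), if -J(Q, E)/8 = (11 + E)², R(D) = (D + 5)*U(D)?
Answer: 24*√121276482 ≈ 2.6430e+5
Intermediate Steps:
R(D) = D*(5 + D) (R(D) = (D + 5)*D = (5 + D)*D = D*(5 + D))
J(Q, E) = -8*(11 + E)²
√(330*(281 - 250) + (-138180 + R(-166))*(J(-398, 272) + 13949)) = √(330*(281 - 250) + (-138180 - 166*(5 - 166))*(-8*(11 + 272)² + 13949)) = √(330*31 + (-138180 - 166*(-161))*(-8*283² + 13949)) = √(10230 + (-138180 + 26726)*(-8*80089 + 13949)) = √(10230 - 111454*(-640712 + 13949)) = √(10230 - 111454*(-626763)) = √(10230 + 69855243402) = √69855253632 = 24*√121276482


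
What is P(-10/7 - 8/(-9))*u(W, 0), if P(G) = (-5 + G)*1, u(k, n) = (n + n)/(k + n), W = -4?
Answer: 0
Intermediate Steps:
u(k, n) = 2*n/(k + n) (u(k, n) = (2*n)/(k + n) = 2*n/(k + n))
P(G) = -5 + G
P(-10/7 - 8/(-9))*u(W, 0) = (-5 + (-10/7 - 8/(-9)))*(2*0/(-4 + 0)) = (-5 + (-10*1/7 - 8*(-1/9)))*(2*0/(-4)) = (-5 + (-10/7 + 8/9))*(2*0*(-1/4)) = (-5 - 34/63)*0 = -349/63*0 = 0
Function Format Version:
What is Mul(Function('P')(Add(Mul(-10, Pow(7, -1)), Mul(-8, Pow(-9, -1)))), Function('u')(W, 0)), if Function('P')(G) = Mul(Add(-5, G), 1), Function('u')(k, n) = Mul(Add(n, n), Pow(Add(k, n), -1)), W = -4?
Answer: 0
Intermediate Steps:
Function('u')(k, n) = Mul(2, n, Pow(Add(k, n), -1)) (Function('u')(k, n) = Mul(Mul(2, n), Pow(Add(k, n), -1)) = Mul(2, n, Pow(Add(k, n), -1)))
Function('P')(G) = Add(-5, G)
Mul(Function('P')(Add(Mul(-10, Pow(7, -1)), Mul(-8, Pow(-9, -1)))), Function('u')(W, 0)) = Mul(Add(-5, Add(Mul(-10, Pow(7, -1)), Mul(-8, Pow(-9, -1)))), Mul(2, 0, Pow(Add(-4, 0), -1))) = Mul(Add(-5, Add(Mul(-10, Rational(1, 7)), Mul(-8, Rational(-1, 9)))), Mul(2, 0, Pow(-4, -1))) = Mul(Add(-5, Add(Rational(-10, 7), Rational(8, 9))), Mul(2, 0, Rational(-1, 4))) = Mul(Add(-5, Rational(-34, 63)), 0) = Mul(Rational(-349, 63), 0) = 0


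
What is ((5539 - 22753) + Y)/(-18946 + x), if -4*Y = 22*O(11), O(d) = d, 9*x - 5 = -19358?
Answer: 103647/126578 ≈ 0.81884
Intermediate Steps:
x = -6451/3 (x = 5/9 + (1/9)*(-19358) = 5/9 - 19358/9 = -6451/3 ≈ -2150.3)
Y = -121/2 (Y = -11*11/2 = -1/4*242 = -121/2 ≈ -60.500)
((5539 - 22753) + Y)/(-18946 + x) = ((5539 - 22753) - 121/2)/(-18946 - 6451/3) = (-17214 - 121/2)/(-63289/3) = -34549/2*(-3/63289) = 103647/126578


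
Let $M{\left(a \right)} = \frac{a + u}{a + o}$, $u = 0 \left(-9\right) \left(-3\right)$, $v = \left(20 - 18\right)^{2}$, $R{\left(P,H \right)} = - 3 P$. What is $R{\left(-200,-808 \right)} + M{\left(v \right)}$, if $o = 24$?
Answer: $\frac{4201}{7} \approx 600.14$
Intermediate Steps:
$v = 4$ ($v = 2^{2} = 4$)
$u = 0$ ($u = 0 \left(-3\right) = 0$)
$M{\left(a \right)} = \frac{a}{24 + a}$ ($M{\left(a \right)} = \frac{a + 0}{a + 24} = \frac{a}{24 + a}$)
$R{\left(-200,-808 \right)} + M{\left(v \right)} = \left(-3\right) \left(-200\right) + \frac{4}{24 + 4} = 600 + \frac{4}{28} = 600 + 4 \cdot \frac{1}{28} = 600 + \frac{1}{7} = \frac{4201}{7}$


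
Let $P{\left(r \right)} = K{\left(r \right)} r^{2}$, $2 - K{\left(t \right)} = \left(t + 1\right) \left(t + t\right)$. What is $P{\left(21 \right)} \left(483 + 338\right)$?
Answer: $-333820242$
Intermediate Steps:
$K{\left(t \right)} = 2 - 2 t \left(1 + t\right)$ ($K{\left(t \right)} = 2 - \left(t + 1\right) \left(t + t\right) = 2 - \left(1 + t\right) 2 t = 2 - 2 t \left(1 + t\right)$)
$P{\left(r \right)} = r^{2} \left(2 - 2 r - 2 r^{2}\right)$ ($P{\left(r \right)} = \left(2 - 2 r - 2 r^{2}\right) r^{2} = r^{2} \left(2 - 2 r - 2 r^{2}\right)$)
$P{\left(21 \right)} \left(483 + 338\right) = 2 \cdot 21^{2} \left(1 - 21 - 21^{2}\right) \left(483 + 338\right) = 2 \cdot 441 \left(1 - 21 - 441\right) 821 = 2 \cdot 441 \left(-461\right) 821 = \left(-406602\right) 821 = -333820242$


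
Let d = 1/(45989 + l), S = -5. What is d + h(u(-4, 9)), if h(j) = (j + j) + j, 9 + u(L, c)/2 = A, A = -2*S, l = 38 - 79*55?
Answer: 250093/41682 ≈ 6.0000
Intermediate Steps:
l = -4307 (l = 38 - 4345 = -4307)
A = 10 (A = -2*(-5) = 10)
u(L, c) = 2 (u(L, c) = -18 + 2*10 = -18 + 20 = 2)
h(j) = 3*j (h(j) = 2*j + j = 3*j)
d = 1/41682 (d = 1/(45989 - 4307) = 1/41682 ≈ 2.3991e-5)
d + h(u(-4, 9)) = 1/41682 + 3*2 = 1/41682 + 6 = 250093/41682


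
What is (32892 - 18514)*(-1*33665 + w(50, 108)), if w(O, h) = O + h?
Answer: -481763646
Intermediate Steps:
(32892 - 18514)*(-1*33665 + w(50, 108)) = (32892 - 18514)*(-1*33665 + (50 + 108)) = 14378*(-33665 + 158) = 14378*(-33507) = -481763646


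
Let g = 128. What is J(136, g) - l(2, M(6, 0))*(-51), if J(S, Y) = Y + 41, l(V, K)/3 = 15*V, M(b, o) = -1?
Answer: 4759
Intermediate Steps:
l(V, K) = 45*V (l(V, K) = 3*(15*V) = 45*V)
J(S, Y) = 41 + Y
J(136, g) - l(2, M(6, 0))*(-51) = (41 + 128) - 45*2*(-51) = 169 - 90*(-51) = 169 - 1*(-4590) = 169 + 4590 = 4759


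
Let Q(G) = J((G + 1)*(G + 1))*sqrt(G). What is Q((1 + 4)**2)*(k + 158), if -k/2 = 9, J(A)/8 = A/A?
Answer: 5600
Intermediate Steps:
J(A) = 8 (J(A) = 8*(A/A) = 8*1 = 8)
Q(G) = 8*sqrt(G)
k = -18 (k = -2*9 = -18)
Q((1 + 4)**2)*(k + 158) = (8*sqrt((1 + 4)**2))*(-18 + 158) = (8*sqrt(5**2))*140 = (8*sqrt(25))*140 = (8*5)*140 = 40*140 = 5600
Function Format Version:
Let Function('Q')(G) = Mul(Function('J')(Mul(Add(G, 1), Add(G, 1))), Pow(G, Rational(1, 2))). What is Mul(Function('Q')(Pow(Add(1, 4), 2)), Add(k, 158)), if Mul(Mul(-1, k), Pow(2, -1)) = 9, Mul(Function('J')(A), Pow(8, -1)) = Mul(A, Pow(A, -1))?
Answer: 5600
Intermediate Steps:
Function('J')(A) = 8 (Function('J')(A) = Mul(8, Mul(A, Pow(A, -1))) = Mul(8, 1) = 8)
Function('Q')(G) = Mul(8, Pow(G, Rational(1, 2)))
k = -18 (k = Mul(-2, 9) = -18)
Mul(Function('Q')(Pow(Add(1, 4), 2)), Add(k, 158)) = Mul(Mul(8, Pow(Pow(Add(1, 4), 2), Rational(1, 2))), Add(-18, 158)) = Mul(Mul(8, Pow(Pow(5, 2), Rational(1, 2))), 140) = Mul(Mul(8, Pow(25, Rational(1, 2))), 140) = Mul(Mul(8, 5), 140) = Mul(40, 140) = 5600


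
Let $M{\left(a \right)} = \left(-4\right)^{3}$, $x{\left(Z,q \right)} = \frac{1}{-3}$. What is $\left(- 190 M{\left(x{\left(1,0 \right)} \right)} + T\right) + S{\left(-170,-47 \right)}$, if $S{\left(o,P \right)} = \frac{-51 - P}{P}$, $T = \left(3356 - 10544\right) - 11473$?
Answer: $- \frac{305543}{47} \approx -6500.9$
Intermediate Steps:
$x{\left(Z,q \right)} = - \frac{1}{3}$
$T = -18661$ ($T = -7188 - 11473 = -18661$)
$M{\left(a \right)} = -64$
$S{\left(o,P \right)} = \frac{-51 - P}{P}$
$\left(- 190 M{\left(x{\left(1,0 \right)} \right)} + T\right) + S{\left(-170,-47 \right)} = \left(\left(-190\right) \left(-64\right) - 18661\right) + \frac{-51 - -47}{-47} = \left(12160 - 18661\right) - \frac{-51 + 47}{47} = -6501 - - \frac{4}{47} = -6501 + \frac{4}{47} = - \frac{305543}{47}$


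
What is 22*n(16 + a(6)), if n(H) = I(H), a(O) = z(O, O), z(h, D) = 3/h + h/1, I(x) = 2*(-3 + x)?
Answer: 858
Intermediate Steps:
I(x) = -6 + 2*x
z(h, D) = h + 3/h (z(h, D) = 3/h + h*1 = 3/h + h = h + 3/h)
a(O) = O + 3/O
n(H) = -6 + 2*H
22*n(16 + a(6)) = 22*(-6 + 2*(16 + (6 + 3/6))) = 22*(-6 + 2*(16 + (6 + 3*(1/6)))) = 22*(-6 + 2*(16 + (6 + 1/2))) = 22*(-6 + 2*(16 + 13/2)) = 22*(-6 + 2*(45/2)) = 22*(-6 + 45) = 22*39 = 858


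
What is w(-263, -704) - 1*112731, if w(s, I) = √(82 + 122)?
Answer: -112731 + 2*√51 ≈ -1.1272e+5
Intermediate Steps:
w(s, I) = 2*√51 (w(s, I) = √204 = 2*√51)
w(-263, -704) - 1*112731 = 2*√51 - 1*112731 = 2*√51 - 112731 = -112731 + 2*√51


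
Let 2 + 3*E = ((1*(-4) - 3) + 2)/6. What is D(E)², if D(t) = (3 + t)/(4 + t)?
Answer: 1369/3025 ≈ 0.45256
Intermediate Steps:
E = -17/18 (E = -⅔ + (((1*(-4) - 3) + 2)/6)/3 = -⅔ + (((-4 - 3) + 2)*(⅙))/3 = -⅔ + ((-7 + 2)*(⅙))/3 = -⅔ + (-5*⅙)/3 = -⅔ + (⅓)*(-⅚) = -⅔ - 5/18 = -17/18 ≈ -0.94444)
D(t) = (3 + t)/(4 + t)
D(E)² = ((3 - 17/18)/(4 - 17/18))² = ((37/18)/(55/18))² = ((18/55)*(37/18))² = (37/55)² = 1369/3025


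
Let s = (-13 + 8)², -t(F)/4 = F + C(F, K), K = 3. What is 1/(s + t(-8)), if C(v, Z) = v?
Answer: 1/89 ≈ 0.011236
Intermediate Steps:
t(F) = -8*F (t(F) = -4*(F + F) = -8*F)
s = 25 (s = (-5)² = 25)
1/(s + t(-8)) = 1/(25 - 8*(-8)) = 1/(25 + 64) = 1/89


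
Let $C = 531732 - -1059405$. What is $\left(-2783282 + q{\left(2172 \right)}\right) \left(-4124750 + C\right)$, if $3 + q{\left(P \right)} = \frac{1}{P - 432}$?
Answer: $\frac{12270074679613087}{1740} \approx 7.0518 \cdot 10^{12}$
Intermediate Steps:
$C = 1591137$ ($C = 531732 + 1059405 = 1591137$)
$q{\left(P \right)} = -3 + \frac{1}{-432 + P}$ ($q{\left(P \right)} = -3 + \frac{1}{P - 432} = -3 + \frac{1}{-432 + P}$)
$\left(-2783282 + q{\left(2172 \right)}\right) \left(-4124750 + C\right) = \left(-2783282 + \frac{1297 - 6516}{-432 + 2172}\right) \left(-4124750 + 1591137\right) = \left(-2783282 + \frac{1297 - 6516}{1740}\right) \left(-2533613\right) = \left(-2783282 + \frac{1}{1740} \left(-5219\right)\right) \left(-2533613\right) = \left(-2783282 - \frac{5219}{1740}\right) \left(-2533613\right) = \left(- \frac{4842915899}{1740}\right) \left(-2533613\right) = \frac{12270074679613087}{1740}$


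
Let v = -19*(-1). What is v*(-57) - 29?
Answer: -1112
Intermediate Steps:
v = 19
v*(-57) - 29 = 19*(-57) - 29 = -1083 - 29 = -1112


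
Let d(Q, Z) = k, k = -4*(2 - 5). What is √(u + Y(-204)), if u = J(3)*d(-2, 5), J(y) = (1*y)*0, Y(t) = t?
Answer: 2*I*√51 ≈ 14.283*I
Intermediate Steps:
k = 12 (k = -4*(-3) = 12)
d(Q, Z) = 12
J(y) = 0 (J(y) = y*0 = 0)
u = 0 (u = 0*12 = 0)
√(u + Y(-204)) = √(0 - 204) = √(-204) = 2*I*√51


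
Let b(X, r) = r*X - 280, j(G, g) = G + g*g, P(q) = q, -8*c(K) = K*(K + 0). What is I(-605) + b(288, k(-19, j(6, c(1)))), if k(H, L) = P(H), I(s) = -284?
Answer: -6036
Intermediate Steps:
c(K) = -K²/8 (c(K) = -K*(K + 0)/8 = -K*K/8 = -K²/8)
j(G, g) = G + g²
k(H, L) = H
b(X, r) = -280 + X*r (b(X, r) = X*r - 280 = -280 + X*r)
I(-605) + b(288, k(-19, j(6, c(1)))) = -284 + (-280 + 288*(-19)) = -284 + (-280 - 5472) = -284 - 5752 = -6036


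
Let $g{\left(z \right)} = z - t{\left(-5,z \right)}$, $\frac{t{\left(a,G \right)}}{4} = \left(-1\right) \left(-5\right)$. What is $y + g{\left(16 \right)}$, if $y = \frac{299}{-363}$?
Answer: $- \frac{1751}{363} \approx -4.8237$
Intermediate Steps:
$t{\left(a,G \right)} = 20$ ($t{\left(a,G \right)} = 4 \left(\left(-1\right) \left(-5\right)\right) = 4 \cdot 5 = 20$)
$y = - \frac{299}{363}$ ($y = 299 \left(- \frac{1}{363}\right) = - \frac{299}{363} \approx -0.82369$)
$g{\left(z \right)} = -20 + z$ ($g{\left(z \right)} = z - 20 = -20 + z$)
$y + g{\left(16 \right)} = - \frac{299}{363} + \left(-20 + 16\right) = - \frac{299}{363} - 4 = - \frac{1751}{363}$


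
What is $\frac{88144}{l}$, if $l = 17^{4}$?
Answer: $\frac{88144}{83521} \approx 1.0554$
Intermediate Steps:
$l = 83521$
$\frac{88144}{l} = \frac{88144}{83521}$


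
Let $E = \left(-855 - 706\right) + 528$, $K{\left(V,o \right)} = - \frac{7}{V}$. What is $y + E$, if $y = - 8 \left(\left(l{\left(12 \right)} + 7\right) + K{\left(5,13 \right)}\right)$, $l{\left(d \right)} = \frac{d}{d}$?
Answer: $- \frac{5429}{5} \approx -1085.8$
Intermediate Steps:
$l{\left(d \right)} = 1$
$E = -1033$ ($E = -1561 + 528 = -1033$)
$y = - \frac{264}{5}$ ($y = - 8 \left(\left(1 + 7\right) - \frac{7}{5}\right) = - 8 \left(8 - \frac{7}{5}\right) = \left(-8\right) \frac{33}{5} = - \frac{264}{5} \approx -52.8$)
$y + E = - \frac{264}{5} - 1033 = - \frac{5429}{5}$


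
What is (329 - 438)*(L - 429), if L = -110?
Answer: 58751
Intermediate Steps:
(329 - 438)*(L - 429) = (329 - 438)*(-110 - 429) = -109*(-539) = 58751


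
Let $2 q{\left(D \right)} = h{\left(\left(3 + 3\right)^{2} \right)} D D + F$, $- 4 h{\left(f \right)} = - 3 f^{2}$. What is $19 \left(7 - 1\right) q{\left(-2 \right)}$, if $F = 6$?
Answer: $221958$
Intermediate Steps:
$h{\left(f \right)} = \frac{3 f^{2}}{4}$ ($h{\left(f \right)} = - \frac{\left(-3\right) f^{2}}{4} = \frac{3 f^{2}}{4}$)
$q{\left(D \right)} = 3 + 486 D^{2}$ ($q{\left(D \right)} = \frac{\frac{3 \left(\left(3 + 3\right)^{2}\right)^{2}}{4} D D + 6}{2} = \frac{\frac{3 \left(6^{2}\right)^{2}}{4} D D + 6}{2} = \frac{\frac{3 \cdot 36^{2}}{4} D D + 6}{2} = \frac{\frac{3}{4} \cdot 1296 D D + 6}{2} = \frac{972 D D + 6}{2} = \frac{972 D^{2} + 6}{2} = \frac{6 + 972 D^{2}}{2} = 3 + 486 D^{2}$)
$19 \left(7 - 1\right) q{\left(-2 \right)} = 19 \left(7 - 1\right) \left(3 + 486 \left(-2\right)^{2}\right) = 19 \cdot 6 \left(3 + 486 \cdot 4\right) = 114 \left(3 + 1944\right) = 114 \cdot 1947 = 221958$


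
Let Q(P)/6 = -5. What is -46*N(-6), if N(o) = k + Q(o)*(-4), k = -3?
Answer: -5382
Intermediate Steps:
Q(P) = -30 (Q(P) = 6*(-5) = -30)
N(o) = 117 (N(o) = -3 - 30*(-4) = -3 + 120 = 117)
-46*N(-6) = -46*117 = -5382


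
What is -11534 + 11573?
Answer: 39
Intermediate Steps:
-11534 + 11573 = 39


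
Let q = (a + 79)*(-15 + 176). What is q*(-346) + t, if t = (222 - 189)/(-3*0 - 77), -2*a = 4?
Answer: -30025537/7 ≈ -4.2894e+6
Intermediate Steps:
a = -2 (a = -½*4 = -2)
q = 12397 (q = (-2 + 79)*(-15 + 176) = 77*161 = 12397)
t = -3/7 (t = 33/(0 - 77) = 33/(-77) = 33*(-1/77) = -3/7 ≈ -0.42857)
q*(-346) + t = 12397*(-346) - 3/7 = -4289362 - 3/7 = -30025537/7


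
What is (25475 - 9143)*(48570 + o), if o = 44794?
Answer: 1524820848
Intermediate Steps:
(25475 - 9143)*(48570 + o) = (25475 - 9143)*(48570 + 44794) = 16332*93364 = 1524820848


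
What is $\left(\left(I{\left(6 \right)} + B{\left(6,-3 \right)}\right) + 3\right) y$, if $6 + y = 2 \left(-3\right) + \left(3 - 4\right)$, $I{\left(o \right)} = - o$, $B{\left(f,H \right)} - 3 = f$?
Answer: $-78$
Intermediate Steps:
$B{\left(f,H \right)} = 3 + f$
$y = -13$ ($y = -6 + \left(2 \left(-3\right) + \left(3 - 4\right)\right) = -6 + \left(-6 + \left(3 - 4\right)\right) = -6 - 7 = -13$)
$\left(\left(I{\left(6 \right)} + B{\left(6,-3 \right)}\right) + 3\right) y = \left(\left(\left(-1\right) 6 + \left(3 + 6\right)\right) + 3\right) \left(-13\right) = \left(\left(-6 + 9\right) + 3\right) \left(-13\right) = \left(3 + 3\right) \left(-13\right) = 6 \left(-13\right) = -78$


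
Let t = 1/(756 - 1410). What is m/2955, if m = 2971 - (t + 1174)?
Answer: 1175239/1932570 ≈ 0.60812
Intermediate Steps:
t = -1/654 (t = 1/(-654) = -1/654 ≈ -0.0015291)
m = 1175239/654 (m = 2971 - (-1/654 + 1174) = 2971 - 1*767795/654 = 2971 - 767795/654 = 1175239/654 ≈ 1797.0)
m/2955 = (1175239/654)/2955 = (1175239/654)*(1/2955) = 1175239/1932570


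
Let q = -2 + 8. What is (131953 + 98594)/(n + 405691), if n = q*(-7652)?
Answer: 230547/359779 ≈ 0.64080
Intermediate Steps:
q = 6
n = -45912 (n = 6*(-7652) = -45912)
(131953 + 98594)/(n + 405691) = (131953 + 98594)/(-45912 + 405691) = 230547/359779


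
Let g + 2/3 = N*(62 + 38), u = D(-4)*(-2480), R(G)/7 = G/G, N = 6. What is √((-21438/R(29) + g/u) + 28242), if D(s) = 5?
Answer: √4441642674/420 ≈ 158.68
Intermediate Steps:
R(G) = 7 (R(G) = 7*(G/G) = 7*1 = 7)
u = -12400 (u = 5*(-2480) = -12400)
g = 1798/3 (g = -⅔ + 6*(62 + 38) = -⅔ + 6*100 = -⅔ + 600 = 1798/3 ≈ 599.33)
√((-21438/R(29) + g/u) + 28242) = √((-21438/7 + (1798/3)/(-12400)) + 28242) = √((-21438*⅐ + (1798/3)*(-1/12400)) + 28242) = √((-21438/7 - 29/600) + 28242) = √(-12863003/4200 + 28242) = √(105753397/4200) = √4441642674/420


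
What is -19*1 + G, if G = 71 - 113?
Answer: -61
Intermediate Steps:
G = -42
-19*1 + G = -19*1 - 42 = -19 - 42 = -61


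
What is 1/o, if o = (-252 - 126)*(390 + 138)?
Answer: -1/199584 ≈ -5.0104e-6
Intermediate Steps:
o = -199584 (o = -378*528 = -199584)
1/o = 1/(-199584) = -1/199584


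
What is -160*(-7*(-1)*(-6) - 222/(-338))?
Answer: 1117920/169 ≈ 6614.9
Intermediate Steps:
-160*(-7*(-1)*(-6) - 222/(-338)) = -160*(7*(-6) - 222*(-1/338)) = -160*(-42 + 111/169) = -160*(-6987/169) = 1117920/169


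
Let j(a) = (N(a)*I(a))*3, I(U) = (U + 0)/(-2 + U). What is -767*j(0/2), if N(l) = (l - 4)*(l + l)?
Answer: 0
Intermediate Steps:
I(U) = U/(-2 + U)
N(l) = 2*l*(-4 + l) (N(l) = (-4 + l)*(2*l) = 2*l*(-4 + l))
j(a) = 6*a**2*(-4 + a)/(-2 + a) (j(a) = ((2*a*(-4 + a))*(a/(-2 + a)))*3 = (2*a**2*(-4 + a)/(-2 + a))*3 = 6*a**2*(-4 + a)/(-2 + a))
-767*j(0/2) = -4602*(0/2)**2*(-4 + 0/2)/(-2 + 0/2) = -4602*(0*(1/2))**2*(-4 + 0*(1/2))/(-2 + 0*(1/2)) = -4602*0**2*(-4 + 0)/(-2 + 0) = -4602*0*(-4)/(-2) = -4602*0*(-1)*(-4)/2 = -767*0 = 0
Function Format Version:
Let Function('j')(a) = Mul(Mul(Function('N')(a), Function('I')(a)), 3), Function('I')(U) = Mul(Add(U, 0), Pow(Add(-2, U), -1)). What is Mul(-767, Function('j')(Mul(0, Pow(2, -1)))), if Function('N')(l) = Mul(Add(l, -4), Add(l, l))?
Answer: 0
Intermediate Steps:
Function('I')(U) = Mul(U, Pow(Add(-2, U), -1))
Function('N')(l) = Mul(2, l, Add(-4, l)) (Function('N')(l) = Mul(Add(-4, l), Mul(2, l)) = Mul(2, l, Add(-4, l)))
Function('j')(a) = Mul(6, Pow(a, 2), Pow(Add(-2, a), -1), Add(-4, a)) (Function('j')(a) = Mul(Mul(Mul(2, a, Add(-4, a)), Mul(a, Pow(Add(-2, a), -1))), 3) = Mul(Mul(2, Pow(a, 2), Pow(Add(-2, a), -1), Add(-4, a)), 3) = Mul(6, Pow(a, 2), Pow(Add(-2, a), -1), Add(-4, a)))
Mul(-767, Function('j')(Mul(0, Pow(2, -1)))) = Mul(-767, Mul(6, Pow(Mul(0, Pow(2, -1)), 2), Pow(Add(-2, Mul(0, Pow(2, -1))), -1), Add(-4, Mul(0, Pow(2, -1))))) = Mul(-767, Mul(6, Pow(Mul(0, Rational(1, 2)), 2), Pow(Add(-2, Mul(0, Rational(1, 2))), -1), Add(-4, Mul(0, Rational(1, 2))))) = Mul(-767, Mul(6, Pow(0, 2), Pow(Add(-2, 0), -1), Add(-4, 0))) = Mul(-767, Mul(6, 0, Pow(-2, -1), -4)) = Mul(-767, Mul(6, 0, Rational(-1, 2), -4)) = Mul(-767, 0) = 0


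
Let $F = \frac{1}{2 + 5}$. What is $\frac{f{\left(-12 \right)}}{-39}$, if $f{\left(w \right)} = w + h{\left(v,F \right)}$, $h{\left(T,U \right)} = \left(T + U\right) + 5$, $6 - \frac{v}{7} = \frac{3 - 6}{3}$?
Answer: $- \frac{295}{273} \approx -1.0806$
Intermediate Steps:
$F = \frac{1}{7} \approx 0.14286$
$v = 49$ ($v = 42 - 7 \frac{3 - 6}{3} = 42 - 7 \left(3 - 6\right) \frac{1}{3} = 42 - 7 \left(\left(-3\right) \frac{1}{3}\right) = 42 - -7 = 42 + 7 = 49$)
$h{\left(T,U \right)} = 5 + T + U$
$f{\left(w \right)} = \frac{379}{7} + w$ ($f{\left(w \right)} = w + \left(5 + 49 + \frac{1}{7}\right) = w + \frac{379}{7} = \frac{379}{7} + w$)
$\frac{f{\left(-12 \right)}}{-39} = \frac{\frac{379}{7} - 12}{-39} = \frac{295}{7} \left(- \frac{1}{39}\right) = - \frac{295}{273}$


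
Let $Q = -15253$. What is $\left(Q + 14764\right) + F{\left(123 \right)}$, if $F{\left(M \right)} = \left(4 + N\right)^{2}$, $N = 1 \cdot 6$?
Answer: $-389$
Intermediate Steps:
$N = 6$
$F{\left(M \right)} = 100$ ($F{\left(M \right)} = \left(4 + 6\right)^{2} = 10^{2} = 100$)
$\left(Q + 14764\right) + F{\left(123 \right)} = \left(-15253 + 14764\right) + 100 = -489 + 100 = -389$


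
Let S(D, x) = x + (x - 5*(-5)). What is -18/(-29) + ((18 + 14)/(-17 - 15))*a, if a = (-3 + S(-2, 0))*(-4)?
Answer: 2570/29 ≈ 88.621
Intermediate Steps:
S(D, x) = 25 + 2*x (S(D, x) = x + (x + 25) = x + (25 + x) = 25 + 2*x)
a = -88 (a = (-3 + (25 + 2*0))*(-4) = (-3 + (25 + 0))*(-4) = (-3 + 25)*(-4) = 22*(-4) = -88)
-18/(-29) + ((18 + 14)/(-17 - 15))*a = -18/(-29) + ((18 + 14)/(-17 - 15))*(-88) = -18*(-1/29) + (32/(-32))*(-88) = 18/29 + (32*(-1/32))*(-88) = 18/29 - 1*(-88) = 18/29 + 88 = 2570/29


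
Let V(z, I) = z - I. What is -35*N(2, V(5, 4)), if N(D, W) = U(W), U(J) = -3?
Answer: 105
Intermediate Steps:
N(D, W) = -3
-35*N(2, V(5, 4)) = -35*(-3) = 105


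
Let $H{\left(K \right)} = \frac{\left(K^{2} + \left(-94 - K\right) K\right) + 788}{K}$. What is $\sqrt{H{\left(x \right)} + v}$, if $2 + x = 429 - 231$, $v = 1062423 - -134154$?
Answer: $\frac{2 \sqrt{14656966}}{7} \approx 1093.8$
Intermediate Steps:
$v = 1196577$ ($v = 1062423 + 134154 = 1196577$)
$x = 196$ ($x = -2 + \left(429 - 231\right) = -2 + 198 = 196$)
$H{\left(K \right)} = \frac{788 + K^{2} + K \left(-94 - K\right)}{K}$ ($H{\left(K \right)} = \frac{\left(K^{2} + K \left(-94 - K\right)\right) + 788}{K} = \frac{788 + K^{2} + K \left(-94 - K\right)}{K}$)
$\sqrt{H{\left(x \right)} + v} = \sqrt{\left(-94 + \frac{788}{196}\right) + 1196577} = \sqrt{\left(-94 + 788 \cdot \frac{1}{196}\right) + 1196577} = \sqrt{\left(-94 + \frac{197}{49}\right) + 1196577} = \sqrt{- \frac{4409}{49} + 1196577} = \sqrt{\frac{58627864}{49}} = \frac{2 \sqrt{14656966}}{7}$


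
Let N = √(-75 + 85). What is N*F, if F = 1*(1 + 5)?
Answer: 6*√10 ≈ 18.974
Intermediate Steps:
N = √10 ≈ 3.1623
F = 6 (F = 1*6 = 6)
N*F = √10*6 = 6*√10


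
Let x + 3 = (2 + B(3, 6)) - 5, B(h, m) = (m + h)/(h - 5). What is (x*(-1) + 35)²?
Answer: 8281/4 ≈ 2070.3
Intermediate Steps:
B(h, m) = (h + m)/(-5 + h)
x = -21/2 (x = -3 + ((2 + (3 + 6)/(-5 + 3)) - 5) = -3 + ((2 + 9/(-2)) - 5) = -3 + ((2 - ½*9) - 5) = -3 + ((2 - 9/2) - 5) = -3 + (-5/2 - 5) = -3 - 15/2 = -21/2 ≈ -10.500)
(x*(-1) + 35)² = (-21/2*(-1) + 35)² = (21/2 + 35)² = (91/2)² = 8281/4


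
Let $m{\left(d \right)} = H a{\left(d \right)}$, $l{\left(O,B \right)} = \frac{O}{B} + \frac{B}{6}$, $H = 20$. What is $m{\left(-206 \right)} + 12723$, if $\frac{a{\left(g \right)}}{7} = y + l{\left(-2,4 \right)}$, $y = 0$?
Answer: $\frac{38239}{3} \approx 12746.0$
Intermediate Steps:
$l{\left(O,B \right)} = \frac{B}{6} + \frac{O}{B}$ ($l{\left(O,B \right)} = \frac{O}{B} + B \frac{1}{6} = \frac{O}{B} + \frac{B}{6} = \frac{B}{6} + \frac{O}{B}$)
$a{\left(g \right)} = \frac{7}{6}$ ($a{\left(g \right)} = 7 \left(0 + \left(\frac{1}{6} \cdot 4 - \frac{2}{4}\right)\right) = 7 \left(0 + \left(\frac{2}{3} - \frac{1}{2}\right)\right) = 7 \left(0 + \frac{1}{6}\right) = 7 \cdot \frac{1}{6} = \frac{7}{6}$)
$m{\left(d \right)} = \frac{70}{3}$ ($m{\left(d \right)} = 20 \cdot \frac{7}{6} = \frac{70}{3}$)
$m{\left(-206 \right)} + 12723 = \frac{70}{3} + 12723 = \frac{38239}{3}$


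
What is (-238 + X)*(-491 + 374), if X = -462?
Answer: 81900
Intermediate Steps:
(-238 + X)*(-491 + 374) = (-238 - 462)*(-491 + 374) = -700*(-117) = 81900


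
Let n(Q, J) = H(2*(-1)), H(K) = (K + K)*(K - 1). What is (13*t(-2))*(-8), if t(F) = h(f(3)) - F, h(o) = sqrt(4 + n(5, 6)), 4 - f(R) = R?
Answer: -624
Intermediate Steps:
H(K) = 2*K*(-1 + K) (H(K) = (2*K)*(-1 + K) = 2*K*(-1 + K))
n(Q, J) = 12 (n(Q, J) = 2*(2*(-1))*(-1 + 2*(-1)) = 2*(-2)*(-1 - 2) = 2*(-2)*(-3) = 12)
f(R) = 4 - R
h(o) = 4 (h(o) = sqrt(4 + 12) = sqrt(16) = 4)
t(F) = 4 - F
(13*t(-2))*(-8) = (13*(4 - 1*(-2)))*(-8) = (13*(4 + 2))*(-8) = (13*6)*(-8) = 78*(-8) = -624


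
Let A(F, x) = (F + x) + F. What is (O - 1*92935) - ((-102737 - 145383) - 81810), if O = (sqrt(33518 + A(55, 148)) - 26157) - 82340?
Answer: 128498 + 4*sqrt(2111) ≈ 1.2868e+5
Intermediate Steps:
A(F, x) = x + 2*F
O = -108497 + 4*sqrt(2111) (O = (sqrt(33518 + (148 + 2*55)) - 26157) - 82340 = (sqrt(33518 + (148 + 110)) - 26157) - 82340 = (sqrt(33518 + 258) - 26157) - 82340 = (sqrt(33776) - 26157) - 82340 = (4*sqrt(2111) - 26157) - 82340 = (-26157 + 4*sqrt(2111)) - 82340 = -108497 + 4*sqrt(2111) ≈ -1.0831e+5)
(O - 1*92935) - ((-102737 - 145383) - 81810) = ((-108497 + 4*sqrt(2111)) - 1*92935) - ((-102737 - 145383) - 81810) = ((-108497 + 4*sqrt(2111)) - 92935) - (-248120 - 81810) = (-201432 + 4*sqrt(2111)) - 1*(-329930) = (-201432 + 4*sqrt(2111)) + 329930 = 128498 + 4*sqrt(2111)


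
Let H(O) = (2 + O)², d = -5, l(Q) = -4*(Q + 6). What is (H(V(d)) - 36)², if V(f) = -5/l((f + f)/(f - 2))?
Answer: 1833594934609/1871773696 ≈ 979.60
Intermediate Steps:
l(Q) = -24 - 4*Q (l(Q) = -4*(6 + Q) = -24 - 4*Q)
V(f) = -5/(-24 - 8*f/(-2 + f)) (V(f) = -5/(-24 - 4*(f + f)/(f - 2)) = -5/(-24 - 4*2*f/(-2 + f)) = -5/(-24 - 8*f/(-2 + f)))
(H(V(d)) - 36)² = ((2 + 5*(-2 - 5)/(16*(-3 + 2*(-5))))² - 36)² = ((2 + (5/16)*(-7)/(-3 - 10))² - 36)² = ((2 + (5/16)*(-7)/(-13))² - 36)² = ((2 + (5/16)*(-1/13)*(-7))² - 36)² = ((2 + 35/208)² - 36)² = ((451/208)² - 36)² = (203401/43264 - 36)² = (-1354103/43264)² = 1833594934609/1871773696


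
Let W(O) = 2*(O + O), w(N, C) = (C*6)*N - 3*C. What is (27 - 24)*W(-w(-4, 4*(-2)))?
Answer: -2592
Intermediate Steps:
w(N, C) = -3*C + 6*C*N (w(N, C) = (6*C)*N - 3*C = 6*C*N - 3*C = -3*C + 6*C*N)
W(O) = 4*O (W(O) = 2*(2*O) = 4*O)
(27 - 24)*W(-w(-4, 4*(-2))) = (27 - 24)*(4*(-3*4*(-2)*(-1 + 2*(-4)))) = 3*(4*(-3*(-8)*(-1 - 8))) = 3*(4*(-3*(-8)*(-9))) = 3*(4*(-1*216)) = 3*(4*(-216)) = 3*(-864) = -2592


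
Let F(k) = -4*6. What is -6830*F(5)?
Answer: 163920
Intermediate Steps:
F(k) = -24
-6830*F(5) = -6830*(-24) = 163920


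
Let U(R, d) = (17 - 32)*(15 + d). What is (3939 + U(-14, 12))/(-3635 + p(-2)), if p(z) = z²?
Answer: -3534/3631 ≈ -0.97329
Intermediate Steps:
U(R, d) = -225 - 15*d (U(R, d) = -15*(15 + d) = -225 - 15*d)
(3939 + U(-14, 12))/(-3635 + p(-2)) = (3939 + (-225 - 15*12))/(-3635 + (-2)²) = (3939 + (-225 - 180))/(-3635 + 4) = (3939 - 405)/(-3631) = 3534*(-1/3631) = -3534/3631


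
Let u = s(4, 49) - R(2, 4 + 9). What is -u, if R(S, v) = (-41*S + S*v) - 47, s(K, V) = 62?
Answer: -165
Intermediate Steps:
R(S, v) = -47 - 41*S + S*v
u = 165 (u = 62 - (-47 - 41*2 + 2*(4 + 9)) = 62 - (-47 - 82 + 2*13) = 62 - (-47 - 82 + 26) = 62 - 1*(-103) = 62 + 103 = 165)
-u = -1*165 = -165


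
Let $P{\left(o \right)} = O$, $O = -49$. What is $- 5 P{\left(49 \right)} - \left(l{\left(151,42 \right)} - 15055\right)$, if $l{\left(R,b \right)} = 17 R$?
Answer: $12733$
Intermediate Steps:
$P{\left(o \right)} = -49$
$- 5 P{\left(49 \right)} - \left(l{\left(151,42 \right)} - 15055\right) = \left(-5\right) \left(-49\right) - \left(17 \cdot 151 - 15055\right) = 245 - \left(2567 - 15055\right) = 245 - -12488 = 245 + 12488 = 12733$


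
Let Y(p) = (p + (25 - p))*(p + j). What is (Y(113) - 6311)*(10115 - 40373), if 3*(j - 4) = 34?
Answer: 93880488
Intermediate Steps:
j = 46/3 (j = 4 + (1/3)*34 = 4 + 34/3 = 46/3 ≈ 15.333)
Y(p) = 1150/3 + 25*p (Y(p) = (p + (25 - p))*(p + 46/3) = 25*(46/3 + p) = 1150/3 + 25*p)
(Y(113) - 6311)*(10115 - 40373) = ((1150/3 + 25*113) - 6311)*(10115 - 40373) = ((1150/3 + 2825) - 6311)*(-30258) = (9625/3 - 6311)*(-30258) = -9308/3*(-30258) = 93880488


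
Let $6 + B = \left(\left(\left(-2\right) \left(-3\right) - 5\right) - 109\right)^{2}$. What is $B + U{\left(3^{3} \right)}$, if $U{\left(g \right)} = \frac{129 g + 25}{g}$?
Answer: $\frac{318274}{27} \approx 11788.0$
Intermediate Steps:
$U{\left(g \right)} = \frac{25 + 129 g}{g}$
$B = 11658$ ($B = -6 + \left(\left(\left(-2\right) \left(-3\right) - 5\right) - 109\right)^{2} = -6 + \left(\left(6 - 5\right) - 109\right)^{2} = -6 + \left(1 - 109\right)^{2} = -6 + \left(-108\right)^{2} = -6 + 11664 = 11658$)
$B + U{\left(3^{3} \right)} = 11658 + \left(129 + \frac{25}{3^{3}}\right) = 11658 + \left(129 + \frac{25}{27}\right) = 11658 + \frac{3508}{27} = \frac{318274}{27}$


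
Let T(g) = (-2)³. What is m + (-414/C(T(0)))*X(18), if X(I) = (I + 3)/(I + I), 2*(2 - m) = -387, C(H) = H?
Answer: 3611/16 ≈ 225.69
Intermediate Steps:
T(g) = -8
m = 391/2 (m = 2 - ½*(-387) = 2 + 387/2 = 391/2 ≈ 195.50)
X(I) = (3 + I)/(2*I) (X(I) = (3 + I)/((2*I)) = (3 + I)*(1/(2*I)) = (3 + I)/(2*I))
m + (-414/C(T(0)))*X(18) = 391/2 + (-414/(-8))*((½)*(3 + 18)/18) = 391/2 + (-414*(-⅛))*((½)*(1/18)*21) = 391/2 + (207/4)*(7/12) = 391/2 + 483/16 = 3611/16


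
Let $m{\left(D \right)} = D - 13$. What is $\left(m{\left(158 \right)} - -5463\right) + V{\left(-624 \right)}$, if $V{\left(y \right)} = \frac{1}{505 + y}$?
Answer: $\frac{667351}{119} \approx 5608.0$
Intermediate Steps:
$m{\left(D \right)} = -13 + D$
$\left(m{\left(158 \right)} - -5463\right) + V{\left(-624 \right)} = \left(\left(-13 + 158\right) - -5463\right) + \frac{1}{505 - 624} = \left(145 + \left(-25539 + 31002\right)\right) + \frac{1}{-119} = \left(145 + 5463\right) - \frac{1}{119} = 5608 - \frac{1}{119} = \frac{667351}{119}$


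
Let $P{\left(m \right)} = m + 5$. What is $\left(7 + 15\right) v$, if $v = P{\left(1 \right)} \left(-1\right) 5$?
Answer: $-660$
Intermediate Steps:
$P{\left(m \right)} = 5 + m$
$v = -30$ ($v = \left(5 + 1\right) \left(-1\right) 5 = 6 \left(-1\right) 5 = \left(-6\right) 5 = -30$)
$\left(7 + 15\right) v = \left(7 + 15\right) \left(-30\right) = 22 \left(-30\right) = -660$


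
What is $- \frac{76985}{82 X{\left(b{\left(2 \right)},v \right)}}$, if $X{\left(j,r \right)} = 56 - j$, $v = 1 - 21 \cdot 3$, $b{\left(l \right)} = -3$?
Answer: $- \frac{76985}{4838} \approx -15.913$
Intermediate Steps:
$v = -62$ ($v = 1 - 63 = -62$)
$- \frac{76985}{82 X{\left(b{\left(2 \right)},v \right)}} = - \frac{76985}{82 \left(56 - -3\right)} = - \frac{76985}{82 \left(56 + 3\right)} = - \frac{76985}{82 \cdot 59} = - \frac{76985}{4838}$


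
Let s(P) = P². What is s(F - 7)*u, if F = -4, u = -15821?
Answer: -1914341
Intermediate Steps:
s(F - 7)*u = (-4 - 7)²*(-15821) = (-11)²*(-15821) = 121*(-15821) = -1914341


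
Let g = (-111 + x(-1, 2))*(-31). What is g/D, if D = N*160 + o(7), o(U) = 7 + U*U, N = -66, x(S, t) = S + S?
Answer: -3503/10504 ≈ -0.33349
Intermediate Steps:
x(S, t) = 2*S
g = 3503 (g = (-111 + 2*(-1))*(-31) = (-111 - 2)*(-31) = -113*(-31) = 3503)
o(U) = 7 + U²
D = -10504 (D = -66*160 + (7 + 7²) = -10560 + (7 + 49) = -10560 + 56 = -10504)
g/D = 3503/(-10504) = 3503*(-1/10504) = -3503/10504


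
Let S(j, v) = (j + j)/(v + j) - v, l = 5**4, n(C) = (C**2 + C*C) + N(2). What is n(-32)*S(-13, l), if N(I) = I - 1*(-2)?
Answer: -21803982/17 ≈ -1.2826e+6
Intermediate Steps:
N(I) = 2 + I (N(I) = I + 2 = 2 + I)
n(C) = 4 + 2*C**2 (n(C) = (C**2 + C*C) + (2 + 2) = (C**2 + C**2) + 4 = 2*C**2 + 4 = 4 + 2*C**2)
l = 625
S(j, v) = -v + 2*j/(j + v) (S(j, v) = (2*j)/(j + v) - v = 2*j/(j + v) - v = -v + 2*j/(j + v))
n(-32)*S(-13, l) = (4 + 2*(-32)**2)*((-1*625**2 + 2*(-13) - 1*(-13)*625)/(-13 + 625)) = (4 + 2*1024)*((-1*390625 - 26 + 8125)/612) = (4 + 2048)*((-390625 - 26 + 8125)/612) = 2052*((1/612)*(-382526)) = 2052*(-191263/306) = -21803982/17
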